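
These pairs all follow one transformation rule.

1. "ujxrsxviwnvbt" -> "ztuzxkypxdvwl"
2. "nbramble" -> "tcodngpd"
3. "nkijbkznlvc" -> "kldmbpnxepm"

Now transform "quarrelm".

cttgnosw

The pattern: shift every letter 2 places forward in the alphabet (wrapping around), then move the first 2 characters to the end (rotate left by 2).
Working it through for "quarrelm": intermediate "swcttgno", final "cttgnosw".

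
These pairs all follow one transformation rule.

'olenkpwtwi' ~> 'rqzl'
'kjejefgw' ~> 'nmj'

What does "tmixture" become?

wau

What's happening: keep one character in every 3, starting at position 1 (positions 1st, 4th, 7th, ...), then shift every letter 3 places forward in the alphabet (wrapping around).
Applying both steps to "tmixture": "txr", then "wau".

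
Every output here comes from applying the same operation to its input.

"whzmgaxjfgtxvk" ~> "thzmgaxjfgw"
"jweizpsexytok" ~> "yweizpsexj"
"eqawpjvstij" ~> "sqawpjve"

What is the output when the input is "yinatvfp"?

tinay

The pattern: delete the last 3 characters, then swap the first and last characters.
For "yinatvfp", step one produces "yinat"; step two turns that into "tinay".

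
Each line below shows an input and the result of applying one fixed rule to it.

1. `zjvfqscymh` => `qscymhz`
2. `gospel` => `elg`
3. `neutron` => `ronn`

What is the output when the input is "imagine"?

inei

In each case the input is transformed by: move the first character to the end, then delete the first 3 characters.
Working it through for "imagine": intermediate "maginei", final "inei".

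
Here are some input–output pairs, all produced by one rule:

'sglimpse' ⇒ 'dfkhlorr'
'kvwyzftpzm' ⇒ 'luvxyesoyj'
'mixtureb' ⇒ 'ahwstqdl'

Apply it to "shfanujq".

pgezmtir

Looking at the pairs, the operation is to shift every letter 1 place backward in the alphabet (wrapping around), then swap the first and last characters.
On "shfanujq": the first step gives "rgezmtip", and the second then gives "pgezmtir".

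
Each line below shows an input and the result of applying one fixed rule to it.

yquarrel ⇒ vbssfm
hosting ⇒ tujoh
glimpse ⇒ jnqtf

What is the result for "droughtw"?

pvhiux

Rule — shift every letter 1 place forward in the alphabet (wrapping around), then delete the first 2 characters.
So "droughtw" becomes "pvhiux".
(Check on "yquarrel": → "zrvbssfm" → "vbssfm" ✓)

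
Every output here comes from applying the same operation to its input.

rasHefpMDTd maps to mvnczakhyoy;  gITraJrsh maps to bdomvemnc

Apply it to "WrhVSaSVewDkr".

rmcqnvnqzryfm

Looking at the pairs, the operation is to shift every letter 5 places backward in the alphabet (wrapping around), then convert every letter to lowercase.
For "WrhVSaSVewDkr", step one produces "RmcQNvNQzrYfm"; step two turns that into "rmcqnvnqzryfm".
(Check on "gITraJrsh": → "bDOmvEmnc" → "bdomvemnc" ✓)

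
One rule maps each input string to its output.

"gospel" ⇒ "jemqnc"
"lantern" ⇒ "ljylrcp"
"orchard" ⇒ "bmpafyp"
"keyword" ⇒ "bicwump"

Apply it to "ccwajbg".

Rule — move the last character to the front, then shift every letter 2 places backward in the alphabet (wrapping around).
For "ccwajbg" the result is "eaauyhz".
(Check on "lantern": → "nlanter" → "ljylrcp" ✓)

eaauyhz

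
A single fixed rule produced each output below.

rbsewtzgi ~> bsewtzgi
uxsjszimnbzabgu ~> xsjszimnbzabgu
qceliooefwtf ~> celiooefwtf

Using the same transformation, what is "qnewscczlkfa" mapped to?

Looking at the pairs, the operation is to delete the first character.
On "qnewscczlkfa" that produces "newscczlkfa".

newscczlkfa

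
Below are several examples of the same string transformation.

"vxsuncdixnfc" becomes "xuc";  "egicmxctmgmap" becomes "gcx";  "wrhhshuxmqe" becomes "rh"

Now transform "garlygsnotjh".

The pattern: keep every other character starting from the second (positions 2nd, 4th, 6th, ...), then delete the last 3 characters.
Working it through for "garlygsnotjh": intermediate "algnth", final "alg".
(Check on "egicmxctmgmap": → "gcxtga" → "gcx" ✓)

alg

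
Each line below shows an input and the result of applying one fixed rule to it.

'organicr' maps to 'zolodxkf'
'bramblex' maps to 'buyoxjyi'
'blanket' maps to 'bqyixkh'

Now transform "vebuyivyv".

Rule — shift every letter 3 places backward in the alphabet (wrapping around), then move the last 2 characters to the front (rotate right by 2).
On "vebuyivyv": the first step gives "sbyrvfsvs", and the second then gives "vssbyrvfs".

vssbyrvfs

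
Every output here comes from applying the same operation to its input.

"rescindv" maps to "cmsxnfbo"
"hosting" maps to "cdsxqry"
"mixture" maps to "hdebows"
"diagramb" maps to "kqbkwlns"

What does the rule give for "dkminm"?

The transformation: move the first 2 characters to the end (rotate left by 2), then shift every letter 10 places forward in the alphabet (wrapping around).
Working it through for "dkminm": intermediate "minmdk", final "wsxwnu".

wsxwnu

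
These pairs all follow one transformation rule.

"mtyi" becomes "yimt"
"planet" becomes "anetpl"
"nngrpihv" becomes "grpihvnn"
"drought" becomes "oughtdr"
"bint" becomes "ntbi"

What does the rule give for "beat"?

atbe

In each case the input is transformed by: move the first 2 characters to the end (rotate left by 2).
Applying that to "beat" gives "atbe".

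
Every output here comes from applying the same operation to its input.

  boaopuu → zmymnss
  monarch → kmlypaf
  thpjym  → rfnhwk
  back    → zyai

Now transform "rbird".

The transformation: shift every letter 2 places backward in the alphabet (wrapping around).
For "rbird" the result is "pzgpb".

pzgpb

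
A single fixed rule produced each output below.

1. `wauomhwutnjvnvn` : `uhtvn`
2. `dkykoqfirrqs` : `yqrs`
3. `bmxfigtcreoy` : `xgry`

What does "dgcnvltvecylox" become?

clel

The rule is to keep one character in every 3, starting at position 3 (positions 3rd, 6th, 9th, ...).
So "dgcnvltvecylox" becomes "clel".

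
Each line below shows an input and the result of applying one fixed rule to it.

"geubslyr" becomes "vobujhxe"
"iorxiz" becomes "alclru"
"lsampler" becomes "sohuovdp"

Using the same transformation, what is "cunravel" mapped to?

What's happening: swap the front and back halves of the string, then shift every letter 3 places forward in the alphabet (wrapping around).
Starting from "cunravel": after the first operation, "avelcunr"; after the second, "dyhofxqu".
(Check on "geubslyr": → "slyrgeub" → "vobujhxe" ✓)

dyhofxqu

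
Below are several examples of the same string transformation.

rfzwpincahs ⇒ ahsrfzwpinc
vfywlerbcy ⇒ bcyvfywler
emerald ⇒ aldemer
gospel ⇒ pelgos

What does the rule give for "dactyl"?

tyldac

The pattern: move the last 3 characters to the front (rotate right by 3).
Doing the same to "dactyl": "tyldac".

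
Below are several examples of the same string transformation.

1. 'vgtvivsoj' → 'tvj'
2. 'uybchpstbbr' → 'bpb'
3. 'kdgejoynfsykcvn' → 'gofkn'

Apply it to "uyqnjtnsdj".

qtd

Each output is the input with this applied: keep one character in every 3, starting at position 3 (positions 3rd, 6th, 9th, ...).
Doing the same to "uyqnjtnsdj": "qtd".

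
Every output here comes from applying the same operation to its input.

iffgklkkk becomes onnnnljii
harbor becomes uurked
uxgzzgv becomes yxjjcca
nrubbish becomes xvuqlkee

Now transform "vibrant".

Each output is the input with this applied: shift every letter 3 places forward in the alphabet (wrapping around), then sort the characters into reverse alphabetical order.
On "vibrant": the first step gives "yleudqw", and the second then gives "ywuqled".

ywuqled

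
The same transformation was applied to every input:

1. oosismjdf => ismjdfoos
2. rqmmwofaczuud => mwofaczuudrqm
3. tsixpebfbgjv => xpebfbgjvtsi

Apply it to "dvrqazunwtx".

The rule is to move the first 3 characters to the end (rotate left by 3).
Applying that to "dvrqazunwtx" gives "qazunwtxdvr".

qazunwtxdvr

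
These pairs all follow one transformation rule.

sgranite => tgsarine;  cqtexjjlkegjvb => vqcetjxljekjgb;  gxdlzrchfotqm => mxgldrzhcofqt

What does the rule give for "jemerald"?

lejemard

What's happening: swap each adjacent pair of characters (1↔2, 3↔4, ...), then move the last character to the front.
Starting from "jemerald": after the first operation, "ejemardl"; after the second, "lejemard".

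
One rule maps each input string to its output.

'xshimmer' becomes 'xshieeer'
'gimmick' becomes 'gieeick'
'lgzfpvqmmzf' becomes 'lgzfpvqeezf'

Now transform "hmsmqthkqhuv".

heseqthkqhuv

In each case the input is transformed by: replace every "m" with "e".
So "hmsmqthkqhuv" becomes "heseqthkqhuv".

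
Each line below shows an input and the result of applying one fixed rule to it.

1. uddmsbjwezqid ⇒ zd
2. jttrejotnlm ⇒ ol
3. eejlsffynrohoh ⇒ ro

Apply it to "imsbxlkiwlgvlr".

ll

In each case the input is transformed by: keep one character in every 3, starting at position 1 (positions 1st, 4th, 7th, ...), then keep only the last 2 characters.
For "imsbxlkiwlgvlr", step one produces "ibkll"; step two turns that into "ll".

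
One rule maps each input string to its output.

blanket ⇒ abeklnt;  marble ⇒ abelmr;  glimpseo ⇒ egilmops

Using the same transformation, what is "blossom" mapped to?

Looking at the pairs, the operation is to sort the characters into alphabetical order.
"blossom" → "blmooss".

blmooss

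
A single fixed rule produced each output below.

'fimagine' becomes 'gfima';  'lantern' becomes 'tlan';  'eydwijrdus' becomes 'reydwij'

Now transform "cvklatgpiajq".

icvklatgp

The pattern: delete the last 3 characters, then move the last character to the front.
"cvklatgpiajq" → "cvklatgpi" → "icvklatgp".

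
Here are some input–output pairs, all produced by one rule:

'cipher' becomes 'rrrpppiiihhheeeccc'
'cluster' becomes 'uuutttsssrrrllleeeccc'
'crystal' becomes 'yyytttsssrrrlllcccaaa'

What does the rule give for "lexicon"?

xxxooonnnllliiieeeccc

Each output is the input with this applied: sort the characters into reverse alphabetical order, then repeat every character 3 times.
On "lexicon": the first step gives "xonliec", and the second then gives "xxxooonnnllliiieeeccc".
(Check on "cluster": → "utsrlec" → "uuutttsssrrrllleeeccc" ✓)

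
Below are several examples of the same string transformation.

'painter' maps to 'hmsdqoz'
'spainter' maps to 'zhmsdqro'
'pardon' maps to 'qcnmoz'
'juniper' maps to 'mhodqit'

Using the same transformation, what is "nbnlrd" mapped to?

mkqcma

What's happening: shift every letter 1 place backward in the alphabet (wrapping around), then move the first 2 characters to the end (rotate left by 2).
Applying both steps to "nbnlrd": "mamkqc", then "mkqcma".
(Check on "juniper": → "itmhodq" → "mhodqit" ✓)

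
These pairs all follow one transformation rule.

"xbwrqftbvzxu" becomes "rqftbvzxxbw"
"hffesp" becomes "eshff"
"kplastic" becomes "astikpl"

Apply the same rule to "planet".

The transformation: delete the last character, then move the first 3 characters to the end (rotate left by 3).
For "planet", step one produces "plane"; step two turns that into "nepla".

nepla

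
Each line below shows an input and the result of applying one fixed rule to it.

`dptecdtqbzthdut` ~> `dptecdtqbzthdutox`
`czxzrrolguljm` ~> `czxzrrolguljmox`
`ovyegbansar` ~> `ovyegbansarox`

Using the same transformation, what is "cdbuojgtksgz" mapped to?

cdbuojgtksgzox

The transformation: append "ox".
Applying that to "cdbuojgtksgz" gives "cdbuojgtksgzox".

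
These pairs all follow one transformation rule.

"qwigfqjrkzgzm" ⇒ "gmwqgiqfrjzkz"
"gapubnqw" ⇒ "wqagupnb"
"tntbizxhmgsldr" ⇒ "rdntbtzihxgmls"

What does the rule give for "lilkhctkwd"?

dwilklchkt

The rule is to swap each adjacent pair of characters (1↔2, 3↔4, ...), then move the last 2 characters to the front (rotate right by 2).
On "lilkhctkwd": the first step gives "ilklchktdw", and the second then gives "dwilklchkt".
(Check on "gapubnqw": → "agupnbwq" → "wqagupnb" ✓)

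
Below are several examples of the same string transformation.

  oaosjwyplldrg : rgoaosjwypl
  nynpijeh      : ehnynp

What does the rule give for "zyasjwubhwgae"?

The rule is to move the last 2 characters to the front (rotate right by 2), then delete the last 2 characters.
Working it through for "zyasjwubhwgae": intermediate "aezyasjwubhwg", final "aezyasjwubh".

aezyasjwubh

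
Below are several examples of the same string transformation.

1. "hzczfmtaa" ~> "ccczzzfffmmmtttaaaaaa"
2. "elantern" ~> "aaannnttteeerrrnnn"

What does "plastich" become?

aaassstttiiiccchhh

The pattern: delete the first 2 characters, then repeat every character 3 times.
"plastich" → "aaassstttiiiccchhh".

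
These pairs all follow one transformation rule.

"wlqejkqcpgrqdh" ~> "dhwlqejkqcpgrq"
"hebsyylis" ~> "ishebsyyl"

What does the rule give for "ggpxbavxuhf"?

hfggpxbavxu

The pattern: move the last 2 characters to the front (rotate right by 2).
Applying that to "ggpxbavxuhf" gives "hfggpxbavxu".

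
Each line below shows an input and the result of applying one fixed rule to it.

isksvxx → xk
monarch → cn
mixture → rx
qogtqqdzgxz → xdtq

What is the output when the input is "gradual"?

aa

Looking at the pairs, the operation is to reverse the string, then keep one character in every 3, starting at position 2 (positions 2nd, 5th, 8th, ...).
Applying both steps to "gradual": "laudarg", then "aa".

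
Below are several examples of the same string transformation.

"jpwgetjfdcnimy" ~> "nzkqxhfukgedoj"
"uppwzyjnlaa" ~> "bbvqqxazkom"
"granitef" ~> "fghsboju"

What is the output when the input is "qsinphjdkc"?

Looking at the pairs, the operation is to move the last 2 characters to the front (rotate right by 2), then shift every letter 1 place forward in the alphabet (wrapping around).
Doing the same to "qsinphjdkc": "ldrtjoqike".

ldrtjoqike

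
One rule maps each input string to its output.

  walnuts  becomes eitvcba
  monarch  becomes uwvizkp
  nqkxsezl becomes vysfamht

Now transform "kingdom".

Looking at the pairs, the operation is to shift every letter 8 places forward in the alphabet (wrapping around).
For "kingdom" the result is "sqvolwu".

sqvolwu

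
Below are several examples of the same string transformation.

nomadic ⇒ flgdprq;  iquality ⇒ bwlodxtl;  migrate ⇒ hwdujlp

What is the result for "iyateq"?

thwdbl

Looking at the pairs, the operation is to shift every letter 3 places forward in the alphabet (wrapping around), then reverse the string.
For "iyateq", step one produces "lbdwht"; step two turns that into "thwdbl".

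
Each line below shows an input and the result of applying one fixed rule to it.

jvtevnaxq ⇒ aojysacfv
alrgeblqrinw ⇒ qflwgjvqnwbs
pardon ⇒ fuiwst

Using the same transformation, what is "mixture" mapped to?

In each case the input is transformed by: shift every letter 5 places forward in the alphabet (wrapping around), then swap each adjacent pair of characters (1↔2, 3↔4, ...).
For "mixture", step one produces "rncyzwj"; step two turns that into "nrycwzj".
(Check on "jvtevnaxq": → "oayjasfcv" → "aojysacfv" ✓)

nrycwzj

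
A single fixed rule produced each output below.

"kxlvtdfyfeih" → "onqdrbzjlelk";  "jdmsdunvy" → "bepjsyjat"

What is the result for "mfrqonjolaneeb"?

khslxwutpurgtk

Each output is the input with this applied: shift every letter 6 places forward in the alphabet (wrapping around), then move the last 2 characters to the front (rotate right by 2).
For "mfrqonjolaneeb", step one produces "slxwutpurgtkkh"; step two turns that into "khslxwutpurgtk".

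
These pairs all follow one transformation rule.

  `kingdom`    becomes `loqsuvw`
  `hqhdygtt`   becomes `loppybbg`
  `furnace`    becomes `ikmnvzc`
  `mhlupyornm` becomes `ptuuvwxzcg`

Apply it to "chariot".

ikpqwzb

Each output is the input with this applied: sort the characters into alphabetical order, then shift every letter 8 places forward in the alphabet (wrapping around).
Applying that to "chariot" gives "ikpqwzb".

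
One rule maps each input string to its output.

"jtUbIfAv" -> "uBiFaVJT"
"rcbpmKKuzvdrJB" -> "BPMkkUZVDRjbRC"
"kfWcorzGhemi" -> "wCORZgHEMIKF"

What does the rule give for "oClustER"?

LUSTerOc

The transformation: flip the case of every letter, then move the first 2 characters to the end (rotate left by 2).
On "oClustER": the first step gives "OcLUSTer", and the second then gives "LUSTerOc".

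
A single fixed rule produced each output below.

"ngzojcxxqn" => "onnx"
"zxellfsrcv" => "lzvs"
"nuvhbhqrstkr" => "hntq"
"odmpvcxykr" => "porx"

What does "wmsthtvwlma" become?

twmv

The transformation: keep one character in every 3, starting at position 1 (positions 1st, 4th, 7th, ...), then swap each adjacent pair of characters (1↔2, 3↔4, ...).
For "wmsthtvwlma", step one produces "wtvm"; step two turns that into "twmv".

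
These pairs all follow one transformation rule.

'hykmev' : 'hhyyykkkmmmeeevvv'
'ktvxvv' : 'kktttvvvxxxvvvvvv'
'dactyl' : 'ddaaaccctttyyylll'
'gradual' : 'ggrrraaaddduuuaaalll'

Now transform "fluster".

Each output is the input with this applied: repeat every character 3 times, then delete the first character.
Applying both steps to "fluster": "fffllluuusssttteeerrr", then "ffllluuusssttteeerrr".

ffllluuusssttteeerrr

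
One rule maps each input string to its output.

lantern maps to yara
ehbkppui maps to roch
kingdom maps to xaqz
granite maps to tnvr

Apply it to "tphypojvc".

gucwp

Rule — keep every other character starting from the first (positions 1st, 3rd, 5th, ...), then shift every letter 13 places forward in the alphabet (wrapping around) — i.e. ROT13.
On "tphypojvc": the first step gives "thpjc", and the second then gives "gucwp".
(Check on "granite": → "gaie" → "tnvr" ✓)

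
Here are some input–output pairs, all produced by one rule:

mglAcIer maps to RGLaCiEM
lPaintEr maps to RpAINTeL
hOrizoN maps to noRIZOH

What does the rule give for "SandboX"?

In each case the input is transformed by: flip the case of every letter, then swap the first and last characters.
Starting from "SandboX": after the first operation, "sANDBOx"; after the second, "xANDBOs".

xANDBOs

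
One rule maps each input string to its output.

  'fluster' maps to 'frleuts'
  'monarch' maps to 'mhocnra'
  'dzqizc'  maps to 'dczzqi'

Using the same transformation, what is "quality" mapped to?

qyutail

In each case the input is transformed by: take characters alternately from the front and the back (1st, last, 2nd, 2nd-last, ...).
Applying that to "quality" gives "qyutail".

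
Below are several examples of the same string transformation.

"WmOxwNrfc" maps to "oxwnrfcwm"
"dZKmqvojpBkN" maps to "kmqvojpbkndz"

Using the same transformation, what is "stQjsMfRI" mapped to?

qjsmfrist

In each case the input is transformed by: move the first 2 characters to the end (rotate left by 2), then convert every letter to lowercase.
For "stQjsMfRI", step one produces "QjsMfRIst"; step two turns that into "qjsmfrist".
(Check on "dZKmqvojpBkN": → "KmqvojpBkNdZ" → "kmqvojpbkndz" ✓)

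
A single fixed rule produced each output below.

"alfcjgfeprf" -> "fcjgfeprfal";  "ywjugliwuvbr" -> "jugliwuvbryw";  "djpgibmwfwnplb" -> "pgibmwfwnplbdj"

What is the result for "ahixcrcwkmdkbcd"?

The rule is to move the first 2 characters to the end (rotate left by 2).
"ahixcrcwkmdkbcd" → "ixcrcwkmdkbcdah".

ixcrcwkmdkbcdah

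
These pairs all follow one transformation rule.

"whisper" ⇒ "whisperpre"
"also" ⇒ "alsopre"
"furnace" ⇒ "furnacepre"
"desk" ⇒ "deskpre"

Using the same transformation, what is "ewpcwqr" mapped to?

ewpcwqrpre

The rule is to append "pre".
Applying that to "ewpcwqr" gives "ewpcwqrpre".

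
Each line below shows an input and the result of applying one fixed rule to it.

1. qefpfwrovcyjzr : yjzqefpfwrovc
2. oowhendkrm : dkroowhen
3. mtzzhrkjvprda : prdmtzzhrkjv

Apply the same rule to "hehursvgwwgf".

wwghehursvg

Looking at the pairs, the operation is to delete the last character, then move the last 3 characters to the front (rotate right by 3).
Starting from "hehursvgwwgf": after the first operation, "hehursvgwwg"; after the second, "wwghehursvg".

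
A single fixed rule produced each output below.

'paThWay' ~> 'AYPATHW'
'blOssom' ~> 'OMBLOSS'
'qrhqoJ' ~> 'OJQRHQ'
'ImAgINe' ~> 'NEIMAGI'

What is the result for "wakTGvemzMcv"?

CVWAKTGVEMZM

The rule is to move the last 2 characters to the front (rotate right by 2), then convert every letter to uppercase.
Applying both steps to "wakTGvemzMcv": "cvwakTGvemzM", then "CVWAKTGVEMZM".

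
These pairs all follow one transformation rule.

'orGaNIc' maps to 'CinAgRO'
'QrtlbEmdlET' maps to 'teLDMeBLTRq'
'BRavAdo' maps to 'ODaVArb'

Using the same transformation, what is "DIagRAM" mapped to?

marGAid

The pattern: flip the case of every letter, then reverse the string.
For "DIagRAM", step one produces "diAGram"; step two turns that into "marGAid".
(Check on "QrtlbEmdlET": → "qRTLBeMDLet" → "teLDMeBLTRq" ✓)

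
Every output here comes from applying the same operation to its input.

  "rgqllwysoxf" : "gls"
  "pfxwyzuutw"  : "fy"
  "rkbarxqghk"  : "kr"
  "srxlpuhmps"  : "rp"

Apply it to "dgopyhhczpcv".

gyc

The transformation: delete the last 3 characters, then keep one character in every 3, starting at position 2 (positions 2nd, 5th, 8th, ...).
Working it through for "dgopyhhczpcv": intermediate "dgopyhhcz", final "gyc".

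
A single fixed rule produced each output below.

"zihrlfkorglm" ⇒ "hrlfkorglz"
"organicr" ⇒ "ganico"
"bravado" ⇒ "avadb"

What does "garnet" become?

What's happening: swap the first and last characters, then delete the first 2 characters.
"garnet" → "rneg".

rneg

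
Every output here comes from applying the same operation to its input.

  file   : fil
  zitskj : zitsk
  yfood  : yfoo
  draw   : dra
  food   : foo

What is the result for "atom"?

The pattern: delete the last character.
For "atom" the result is "ato".

ato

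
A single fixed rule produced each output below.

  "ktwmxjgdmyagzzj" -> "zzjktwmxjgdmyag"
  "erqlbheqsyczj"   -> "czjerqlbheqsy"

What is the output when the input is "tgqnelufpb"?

fpbtgqnelu

In each case the input is transformed by: move the last 3 characters to the front (rotate right by 3).
For "tgqnelufpb" the result is "fpbtgqnelu".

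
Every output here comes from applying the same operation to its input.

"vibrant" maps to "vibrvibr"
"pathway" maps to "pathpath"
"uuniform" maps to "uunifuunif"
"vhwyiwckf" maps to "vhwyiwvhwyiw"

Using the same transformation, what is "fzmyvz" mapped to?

The pattern: delete the last 3 characters, then write the whole string twice.
Working it through for "fzmyvz": intermediate "fzm", final "fzmfzm".

fzmfzm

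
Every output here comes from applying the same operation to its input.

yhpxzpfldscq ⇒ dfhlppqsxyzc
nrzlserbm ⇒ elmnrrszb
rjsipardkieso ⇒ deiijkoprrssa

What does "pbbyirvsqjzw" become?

In each case the input is transformed by: sort the characters into alphabetical order, then move the first character to the end.
Doing the same to "pbbyirvsqjzw": "bijpqrsvwyzb".

bijpqrsvwyzb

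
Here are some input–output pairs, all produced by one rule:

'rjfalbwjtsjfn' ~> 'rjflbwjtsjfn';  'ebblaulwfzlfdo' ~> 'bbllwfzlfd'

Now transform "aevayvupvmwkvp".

The rule is to remove every vowel.
On "aevayvupvmwkvp" that produces "vyvpvmwkvp".

vyvpvmwkvp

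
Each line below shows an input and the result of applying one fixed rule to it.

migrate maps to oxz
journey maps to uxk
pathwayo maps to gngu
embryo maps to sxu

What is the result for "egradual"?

mgar

What's happening: keep every other character starting from the second (positions 2nd, 4th, 6th, ...), then shift every letter 6 places forward in the alphabet (wrapping around).
On "egradual": the first step gives "gaul", and the second then gives "mgar".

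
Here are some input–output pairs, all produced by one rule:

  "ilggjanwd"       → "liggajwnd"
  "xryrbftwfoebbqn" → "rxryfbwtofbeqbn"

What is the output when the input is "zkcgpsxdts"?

What's happening: swap each adjacent pair of characters (1↔2, 3↔4, ...).
Doing the same to "zkcgpsxdts": "kzgcspdxst".

kzgcspdxst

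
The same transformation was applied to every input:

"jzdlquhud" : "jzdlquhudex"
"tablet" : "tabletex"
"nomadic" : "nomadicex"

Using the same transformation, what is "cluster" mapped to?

clusterex

The transformation: append "ex".
Applying that to "cluster" gives "clusterex".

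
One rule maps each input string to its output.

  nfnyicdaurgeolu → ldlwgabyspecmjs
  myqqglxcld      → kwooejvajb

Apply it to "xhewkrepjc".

vfcuipcnha

In each case the input is transformed by: shift every letter 2 places backward in the alphabet (wrapping around).
Applying that to "xhewkrepjc" gives "vfcuipcnha".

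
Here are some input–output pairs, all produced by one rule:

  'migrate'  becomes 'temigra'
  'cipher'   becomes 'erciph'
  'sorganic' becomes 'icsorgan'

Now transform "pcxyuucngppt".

ptpcxyuucngp

The pattern: move the last 2 characters to the front (rotate right by 2).
So "pcxyuucngppt" becomes "ptpcxyuucngp".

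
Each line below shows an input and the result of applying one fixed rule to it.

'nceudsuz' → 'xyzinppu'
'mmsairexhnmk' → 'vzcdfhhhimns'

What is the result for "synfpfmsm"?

Rule — sort the characters into alphabetical order, then shift every letter 5 places backward in the alphabet (wrapping around).
"synfpfmsm" → "ffmmnpssy" → "aahhiknnt".
(Check on "mmsairexhnmk": → "aehikmmmnrsx" → "vzcdfhhhimns" ✓)

aahhiknnt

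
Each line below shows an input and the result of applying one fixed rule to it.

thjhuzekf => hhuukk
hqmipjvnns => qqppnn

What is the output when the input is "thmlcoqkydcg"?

The rule is to keep one character in every 3, starting at position 2 (positions 2nd, 5th, 8th, ...), then double every character.
Applying both steps to "thmlcoqkydcg": "hckc", then "hhcckkcc".

hhcckkcc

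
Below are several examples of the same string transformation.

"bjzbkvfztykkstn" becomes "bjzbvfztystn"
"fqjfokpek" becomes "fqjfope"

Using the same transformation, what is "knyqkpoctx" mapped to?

The pattern: remove every "k".
Applying that to "knyqkpoctx" gives "nyqpoctx".

nyqpoctx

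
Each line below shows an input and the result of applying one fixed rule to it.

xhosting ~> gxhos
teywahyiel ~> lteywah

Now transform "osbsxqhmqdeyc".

cosbsxqhmq

In each case the input is transformed by: move the last character to the front, then delete the last 3 characters.
"osbsxqhmqdeyc" → "cosbsxqhmqdey" → "cosbsxqhmq".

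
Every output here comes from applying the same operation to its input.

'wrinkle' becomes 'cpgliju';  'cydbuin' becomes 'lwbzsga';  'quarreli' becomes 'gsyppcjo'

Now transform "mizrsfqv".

What's happening: shift every letter 2 places backward in the alphabet (wrapping around), then swap the first and last characters.
On "mizrsfqv": the first step gives "kgxpqdot", and the second then gives "tgxpqdok".

tgxpqdok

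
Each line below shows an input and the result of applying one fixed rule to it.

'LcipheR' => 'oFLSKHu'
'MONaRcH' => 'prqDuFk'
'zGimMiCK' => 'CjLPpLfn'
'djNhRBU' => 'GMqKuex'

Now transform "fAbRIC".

IdEulf

In each case the input is transformed by: flip the case of every letter, then shift every letter 3 places forward in the alphabet (wrapping around).
Working it through for "fAbRIC": intermediate "FaBric", final "IdEulf".
(Check on "MONaRcH": → "monArCh" → "prqDuFk" ✓)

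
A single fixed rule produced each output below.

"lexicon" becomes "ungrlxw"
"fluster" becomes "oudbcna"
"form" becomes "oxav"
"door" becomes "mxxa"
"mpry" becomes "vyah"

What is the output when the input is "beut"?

kndc

What's happening: shift every letter 9 places forward in the alphabet (wrapping around).
Applying that to "beut" gives "kndc".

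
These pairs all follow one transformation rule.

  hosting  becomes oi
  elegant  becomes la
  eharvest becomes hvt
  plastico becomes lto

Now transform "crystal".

rt

In each case the input is transformed by: keep one character in every 3, starting at position 2 (positions 2nd, 5th, 8th, ...).
Applying that to "crystal" gives "rt".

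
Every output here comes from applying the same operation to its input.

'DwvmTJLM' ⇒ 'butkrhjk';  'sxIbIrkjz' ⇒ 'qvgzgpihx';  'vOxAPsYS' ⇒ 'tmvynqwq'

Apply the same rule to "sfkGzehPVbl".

qdiexcfntzj

Looking at the pairs, the operation is to shift every letter 2 places backward in the alphabet (wrapping around), then convert every letter to lowercase.
For "sfkGzehPVbl", step one produces "qdiExcfNTzj"; step two turns that into "qdiexcfntzj".
(Check on "vOxAPsYS": → "tMvYNqWQ" → "tmvynqwq" ✓)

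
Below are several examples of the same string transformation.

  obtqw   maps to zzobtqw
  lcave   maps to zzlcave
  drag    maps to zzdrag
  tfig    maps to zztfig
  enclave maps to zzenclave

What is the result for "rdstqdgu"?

Looking at the pairs, the operation is to prepend "zz".
"rdstqdgu" → "zzrdstqdgu".

zzrdstqdgu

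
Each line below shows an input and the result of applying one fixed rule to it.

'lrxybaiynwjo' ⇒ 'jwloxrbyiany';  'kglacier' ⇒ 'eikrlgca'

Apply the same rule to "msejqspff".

Looking at the pairs, the operation is to move the last 3 characters to the front (rotate right by 3), then swap each adjacent pair of characters (1↔2, 3↔4, ...).
Starting from "msejqspff": after the first operation, "pffmsejqs"; after the second, "fpmfesqjs".

fpmfesqjs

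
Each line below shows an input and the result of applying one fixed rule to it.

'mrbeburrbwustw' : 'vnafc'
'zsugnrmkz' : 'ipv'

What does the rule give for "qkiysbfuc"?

zho

In each case the input is transformed by: keep one character in every 3, starting at position 1 (positions 1st, 4th, 7th, ...), then shift every letter 9 places forward in the alphabet (wrapping around).
For "qkiysbfuc", step one produces "qyf"; step two turns that into "zho".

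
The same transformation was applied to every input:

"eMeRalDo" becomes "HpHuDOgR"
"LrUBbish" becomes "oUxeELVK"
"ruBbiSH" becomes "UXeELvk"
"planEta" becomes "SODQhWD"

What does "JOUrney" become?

mrxUQHB

Each output is the input with this applied: flip the case of every letter, then shift every letter 3 places forward in the alphabet (wrapping around).
On "JOUrney": the first step gives "jouRNEY", and the second then gives "mrxUQHB".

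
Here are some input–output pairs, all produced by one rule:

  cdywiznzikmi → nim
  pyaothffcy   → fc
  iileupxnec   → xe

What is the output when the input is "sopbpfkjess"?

kes

The transformation: keep every other character starting from the first (positions 1st, 3rd, 5th, ...), then delete the first 3 characters.
Starting from "sopbpfkjess": after the first operation, "sppkes"; after the second, "kes".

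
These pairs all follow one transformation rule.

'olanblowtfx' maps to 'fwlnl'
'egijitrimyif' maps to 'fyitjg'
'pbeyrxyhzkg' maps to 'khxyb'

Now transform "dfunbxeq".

qxnf

What's happening: keep every other character starting from the second (positions 2nd, 4th, 6th, ...), then reverse the string.
So "dfunbxeq" becomes "qxnf".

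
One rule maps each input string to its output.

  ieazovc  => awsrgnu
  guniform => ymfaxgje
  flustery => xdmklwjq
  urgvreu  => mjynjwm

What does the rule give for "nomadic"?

Rule — shift every letter 8 places backward in the alphabet (wrapping around).
"nomadic" → "fgesvau".

fgesvau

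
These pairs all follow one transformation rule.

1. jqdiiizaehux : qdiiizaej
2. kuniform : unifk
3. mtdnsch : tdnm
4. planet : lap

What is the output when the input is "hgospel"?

The transformation: delete the last 3 characters, then move the first character to the end.
Starting from "hgospel": after the first operation, "hgos"; after the second, "gosh".
(Check on "planet": → "pla" → "lap" ✓)

gosh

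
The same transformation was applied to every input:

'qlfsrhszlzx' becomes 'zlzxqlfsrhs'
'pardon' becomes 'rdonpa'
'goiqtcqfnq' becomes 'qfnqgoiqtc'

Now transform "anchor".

The pattern: move the last 3 characters to the front (rotate right by 3), then move the last character to the front.
Working it through for "anchor": intermediate "horanc", final "choran".

choran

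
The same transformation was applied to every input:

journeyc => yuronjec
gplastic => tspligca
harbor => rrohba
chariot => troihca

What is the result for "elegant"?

tnlgeea

What's happening: sort the characters into reverse alphabetical order.
For "elegant" the result is "tnlgeea".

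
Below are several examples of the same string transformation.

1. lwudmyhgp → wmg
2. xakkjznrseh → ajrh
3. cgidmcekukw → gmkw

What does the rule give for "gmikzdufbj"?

The transformation: keep one character in every 3, starting at position 2 (positions 2nd, 5th, 8th, ...).
"gmikzdufbj" → "mzf".

mzf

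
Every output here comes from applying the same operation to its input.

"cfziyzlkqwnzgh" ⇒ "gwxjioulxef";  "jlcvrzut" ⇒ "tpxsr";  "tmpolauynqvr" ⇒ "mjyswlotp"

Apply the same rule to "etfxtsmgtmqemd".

The transformation: delete the first 3 characters, then shift every letter 2 places backward in the alphabet (wrapping around).
For "etfxtsmgtmqemd", step one produces "xtsmgtmqemd"; step two turns that into "vrqkerkockb".

vrqkerkockb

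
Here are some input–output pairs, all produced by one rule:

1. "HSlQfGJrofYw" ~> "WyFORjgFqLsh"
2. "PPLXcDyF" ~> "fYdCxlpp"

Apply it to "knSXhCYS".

The transformation: flip the case of every letter, then reverse the string.
Starting from "knSXhCYS": after the first operation, "KNsxHcys"; after the second, "sycHxsNK".

sycHxsNK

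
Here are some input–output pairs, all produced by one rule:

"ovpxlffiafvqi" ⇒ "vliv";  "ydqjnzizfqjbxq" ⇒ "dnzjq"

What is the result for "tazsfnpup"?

Rule — keep one character in every 3, starting at position 2 (positions 2nd, 5th, 8th, ...).
So "tazsfnpup" becomes "afu".

afu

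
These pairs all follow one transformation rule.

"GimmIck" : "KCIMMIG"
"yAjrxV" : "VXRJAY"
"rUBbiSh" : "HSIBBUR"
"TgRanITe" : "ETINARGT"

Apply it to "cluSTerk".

The transformation: reverse the string, then convert every letter to uppercase.
Applying that to "cluSTerk" gives "KRETSULC".

KRETSULC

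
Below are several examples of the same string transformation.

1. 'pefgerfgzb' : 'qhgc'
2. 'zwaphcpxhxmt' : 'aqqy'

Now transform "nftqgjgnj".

In each case the input is transformed by: shift every letter 1 place forward in the alphabet (wrapping around), then keep one character in every 3, starting at position 1 (positions 1st, 4th, 7th, ...).
So "nftqgjgnj" becomes "orh".

orh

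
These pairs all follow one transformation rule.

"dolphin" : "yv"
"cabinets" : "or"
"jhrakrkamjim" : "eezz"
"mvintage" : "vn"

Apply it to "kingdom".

The transformation: shift every letter 13 places forward in the alphabet (wrapping around) — i.e. ROT13, then keep one character in every 3, starting at position 3 (positions 3rd, 6th, 9th, ...).
Starting from "kingdom": after the first operation, "xvatqbz"; after the second, "ab".

ab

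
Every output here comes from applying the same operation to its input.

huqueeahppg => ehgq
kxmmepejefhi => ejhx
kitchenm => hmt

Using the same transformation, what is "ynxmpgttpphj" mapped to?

The pattern: move the first 3 characters to the end (rotate left by 3), then keep one character in every 3, starting at position 2 (positions 2nd, 5th, 8th, ...).
"ynxmpgttpphj" → "mpgttpphjynx" → "pthn".
(Check on "huqueeahppg": → "ueeahppghuq" → "ehgq" ✓)

pthn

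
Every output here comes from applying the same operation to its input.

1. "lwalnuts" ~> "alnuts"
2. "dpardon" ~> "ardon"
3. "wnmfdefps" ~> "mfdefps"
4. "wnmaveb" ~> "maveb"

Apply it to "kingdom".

ngdom

Rule — delete the first 2 characters.
So "kingdom" becomes "ngdom".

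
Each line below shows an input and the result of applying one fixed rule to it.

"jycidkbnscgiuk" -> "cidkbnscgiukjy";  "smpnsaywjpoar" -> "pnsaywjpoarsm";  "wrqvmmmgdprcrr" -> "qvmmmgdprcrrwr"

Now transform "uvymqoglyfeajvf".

ymqoglyfeajvfuv

What's happening: move the first 2 characters to the end (rotate left by 2).
Doing the same to "uvymqoglyfeajvf": "ymqoglyfeajvfuv".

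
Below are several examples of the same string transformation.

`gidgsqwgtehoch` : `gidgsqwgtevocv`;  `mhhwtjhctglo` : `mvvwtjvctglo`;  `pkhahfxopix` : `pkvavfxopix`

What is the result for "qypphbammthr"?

What's happening: replace every "h" with "v".
On "qypphbammthr" that produces "qyppvbammtvr".

qyppvbammtvr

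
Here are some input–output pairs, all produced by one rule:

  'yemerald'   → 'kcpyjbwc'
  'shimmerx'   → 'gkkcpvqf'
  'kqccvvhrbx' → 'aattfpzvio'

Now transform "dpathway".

What's happening: shift every letter 2 places backward in the alphabet (wrapping around), then move the first 2 characters to the end (rotate left by 2).
On "dpathway" that produces "yrfuywbn".

yrfuywbn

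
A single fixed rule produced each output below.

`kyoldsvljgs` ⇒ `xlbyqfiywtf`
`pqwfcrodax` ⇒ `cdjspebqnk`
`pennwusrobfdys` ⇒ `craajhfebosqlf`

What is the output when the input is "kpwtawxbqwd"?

Rule — shift every letter 13 places forward in the alphabet (wrapping around) — i.e. ROT13.
Doing the same to "kpwtawxbqwd": "xcjgnjkodjq".

xcjgnjkodjq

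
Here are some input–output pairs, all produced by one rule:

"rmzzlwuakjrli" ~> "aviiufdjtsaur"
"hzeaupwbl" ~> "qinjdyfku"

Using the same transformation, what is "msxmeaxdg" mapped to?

The rule is to shift every letter 9 places forward in the alphabet (wrapping around).
Applying that to "msxmeaxdg" gives "vbgvnjgmp".

vbgvnjgmp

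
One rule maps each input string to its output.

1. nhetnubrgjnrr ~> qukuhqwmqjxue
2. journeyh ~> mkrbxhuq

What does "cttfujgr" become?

fuwjwmix

The transformation: take characters alternately from the front and the back (1st, last, 2nd, 2nd-last, ...), then shift every letter 3 places forward in the alphabet (wrapping around).
On "cttfujgr": the first step gives "crtgtjfu", and the second then gives "fuwjwmix".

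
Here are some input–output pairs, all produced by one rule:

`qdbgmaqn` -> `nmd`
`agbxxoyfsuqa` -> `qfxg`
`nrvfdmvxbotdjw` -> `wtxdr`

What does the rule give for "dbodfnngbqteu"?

Each output is the input with this applied: keep one character in every 3, starting at position 2 (positions 2nd, 5th, 8th, ...), then reverse the string.
Starting from "dbodfnngbqteu": after the first operation, "bfgt"; after the second, "tgfb".
(Check on "nrvfdmvxbotdjw": → "rdxtw" → "wtxdr" ✓)

tgfb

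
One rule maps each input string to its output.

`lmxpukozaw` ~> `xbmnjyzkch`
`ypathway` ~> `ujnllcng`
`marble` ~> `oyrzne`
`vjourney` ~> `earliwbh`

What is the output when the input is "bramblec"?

oyrpoenz

The pattern: swap the front and back halves of the string, then shift every letter 13 places forward in the alphabet (wrapping around) — i.e. ROT13.
"bramblec" → "blecbram" → "oyrpoenz".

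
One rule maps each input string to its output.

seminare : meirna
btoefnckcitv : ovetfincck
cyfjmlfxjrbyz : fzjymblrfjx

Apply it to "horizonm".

In each case the input is transformed by: delete the first 2 characters, then take characters alternately from the front and the back (1st, last, 2nd, 2nd-last, ...).
Working it through for "horizonm": intermediate "rizonm", final "rminzo".

rminzo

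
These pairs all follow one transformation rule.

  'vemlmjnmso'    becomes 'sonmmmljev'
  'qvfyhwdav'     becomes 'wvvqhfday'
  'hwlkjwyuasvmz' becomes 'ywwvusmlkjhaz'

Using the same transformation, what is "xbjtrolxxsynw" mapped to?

xxxwtsronljby

The rule is to sort the characters into reverse alphabetical order, then move the first character to the end.
On "xbjtrolxxsynw" that produces "xxxwtsronljby".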